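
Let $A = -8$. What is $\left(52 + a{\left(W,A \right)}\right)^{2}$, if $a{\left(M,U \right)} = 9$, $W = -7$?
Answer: $3721$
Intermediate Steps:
$\left(52 + a{\left(W,A \right)}\right)^{2} = \left(52 + 9\right)^{2} = 61^{2} = 3721$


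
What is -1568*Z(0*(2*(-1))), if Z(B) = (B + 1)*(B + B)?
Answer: 0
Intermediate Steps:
Z(B) = 2*B*(1 + B) (Z(B) = (1 + B)*(2*B) = 2*B*(1 + B))
-1568*Z(0*(2*(-1))) = -3136*0*(2*(-1))*(1 + 0*(2*(-1))) = -3136*0*(-2)*(1 + 0*(-2)) = -3136*0*(1 + 0) = -3136*0 = -1568*0 = 0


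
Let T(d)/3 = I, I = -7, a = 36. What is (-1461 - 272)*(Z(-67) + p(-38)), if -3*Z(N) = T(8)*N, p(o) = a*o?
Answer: 3183521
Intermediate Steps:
T(d) = -21 (T(d) = 3*(-7) = -21)
p(o) = 36*o
Z(N) = 7*N (Z(N) = -(-7)*N = 7*N)
(-1461 - 272)*(Z(-67) + p(-38)) = (-1461 - 272)*(7*(-67) + 36*(-38)) = -1733*(-469 - 1368) = -1733*(-1837) = 3183521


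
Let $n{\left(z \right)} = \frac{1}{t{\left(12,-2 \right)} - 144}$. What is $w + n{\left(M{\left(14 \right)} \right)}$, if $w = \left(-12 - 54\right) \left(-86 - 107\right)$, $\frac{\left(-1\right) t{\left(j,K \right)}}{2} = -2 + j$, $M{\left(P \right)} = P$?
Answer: $\frac{2089031}{164} \approx 12738.0$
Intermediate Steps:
$t{\left(j,K \right)} = 4 - 2 j$ ($t{\left(j,K \right)} = - 2 \left(-2 + j\right) = 4 - 2 j$)
$n{\left(z \right)} = - \frac{1}{164}$ ($n{\left(z \right)} = \frac{1}{\left(4 - 24\right) - 144} = \frac{1}{-20 - 144} = \frac{1}{-164} = - \frac{1}{164}$)
$w = 12738$ ($w = \left(-66\right) \left(-193\right) = 12738$)
$w + n{\left(M{\left(14 \right)} \right)} = 12738 - \frac{1}{164} = \frac{2089031}{164}$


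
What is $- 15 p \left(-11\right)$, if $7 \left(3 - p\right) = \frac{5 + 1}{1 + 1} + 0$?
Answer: $\frac{2970}{7} \approx 424.29$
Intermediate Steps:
$p = \frac{18}{7}$ ($p = 3 - \frac{\frac{5 + 1}{1 + 1} + 0}{7} = 3 - \frac{\frac{6}{2} + 0}{7} = 3 - \frac{6 \cdot \frac{1}{2} + 0}{7} = 3 - \frac{3 + 0}{7} = 3 - \frac{3}{7} = \frac{18}{7} \approx 2.5714$)
$- 15 p \left(-11\right) = \left(-15\right) \frac{18}{7} \left(-11\right) = \left(- \frac{270}{7}\right) \left(-11\right) = \frac{2970}{7}$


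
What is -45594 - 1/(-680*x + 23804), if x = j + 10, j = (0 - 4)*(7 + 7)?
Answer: -2511499897/55084 ≈ -45594.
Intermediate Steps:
j = -56 (j = -4*14 = -56)
x = -46 (x = -56 + 10 = -46)
-45594 - 1/(-680*x + 23804) = -45594 - 1/(-680*(-46) + 23804) = -45594 - 1/(31280 + 23804) = -45594 - 1/55084 = -2511499897/55084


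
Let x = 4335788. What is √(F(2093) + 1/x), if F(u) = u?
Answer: √9836606880312895/2167894 ≈ 45.749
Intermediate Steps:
√(F(2093) + 1/x) = √(2093 + 1/4335788) = √(9074804285/4335788) = √9836606880312895/2167894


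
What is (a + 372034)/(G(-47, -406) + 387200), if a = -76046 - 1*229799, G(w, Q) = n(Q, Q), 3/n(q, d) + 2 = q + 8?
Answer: 26475600/154879997 ≈ 0.17094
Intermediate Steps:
n(q, d) = 3/(6 + q) (n(q, d) = 3/(-2 + (q + 8)) = 3/(-2 + (8 + q)) = 3/(6 + q))
G(w, Q) = 3/(6 + Q)
a = -305845 (a = -76046 - 229799 = -305845)
(a + 372034)/(G(-47, -406) + 387200) = (-305845 + 372034)/(3/(6 - 406) + 387200) = 66189/(3/(-400) + 387200) = 66189/(3*(-1/400) + 387200) = 66189/(-3/400 + 387200) = 66189/(154879997/400) = 66189*(400/154879997) = 26475600/154879997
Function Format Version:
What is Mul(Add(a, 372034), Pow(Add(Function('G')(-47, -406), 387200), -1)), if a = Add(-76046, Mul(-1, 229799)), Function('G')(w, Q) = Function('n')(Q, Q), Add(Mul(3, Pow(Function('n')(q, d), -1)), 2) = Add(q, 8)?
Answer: Rational(26475600, 154879997) ≈ 0.17094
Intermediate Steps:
Function('n')(q, d) = Mul(3, Pow(Add(6, q), -1)) (Function('n')(q, d) = Mul(3, Pow(Add(-2, Add(q, 8)), -1)) = Mul(3, Pow(Add(-2, Add(8, q)), -1)) = Mul(3, Pow(Add(6, q), -1)))
Function('G')(w, Q) = Mul(3, Pow(Add(6, Q), -1))
a = -305845 (a = Add(-76046, -229799) = -305845)
Mul(Add(a, 372034), Pow(Add(Function('G')(-47, -406), 387200), -1)) = Mul(Add(-305845, 372034), Pow(Add(Mul(3, Pow(Add(6, -406), -1)), 387200), -1)) = Mul(66189, Pow(Add(Mul(3, Pow(-400, -1)), 387200), -1)) = Mul(66189, Pow(Add(Mul(3, Rational(-1, 400)), 387200), -1)) = Mul(66189, Pow(Add(Rational(-3, 400), 387200), -1)) = Mul(66189, Pow(Rational(154879997, 400), -1)) = Mul(66189, Rational(400, 154879997)) = Rational(26475600, 154879997)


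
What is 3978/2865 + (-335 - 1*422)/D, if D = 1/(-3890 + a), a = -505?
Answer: 3177300651/955 ≈ 3.3270e+6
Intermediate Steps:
D = -1/4395 (D = 1/(-3890 - 505) = 1/(-4395) = -1/4395 ≈ -0.00022753)
3978/2865 + (-335 - 1*422)/D = 3978/2865 + (-335 - 1*422)/(-1/4395) = 3978*(1/2865) + (-335 - 422)*(-4395) = 1326/955 - 757*(-4395) = 1326/955 + 3327015 = 3177300651/955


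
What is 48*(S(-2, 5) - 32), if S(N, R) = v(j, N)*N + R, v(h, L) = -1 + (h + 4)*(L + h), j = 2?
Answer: -1200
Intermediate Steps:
v(h, L) = -1 + (4 + h)*(L + h)
S(N, R) = R + N*(11 + 6*N) (S(N, R) = (-1 + 2² + 4*N + 4*2 + N*2)*N + R = (-1 + 4 + 4*N + 8 + 2*N)*N + R = (11 + 6*N)*N + R = N*(11 + 6*N) + R = R + N*(11 + 6*N))
48*(S(-2, 5) - 32) = 48*((5 - 2*(11 + 6*(-2))) - 32) = 48*((5 - 2*(11 - 12)) - 32) = 48*((5 - 2*(-1)) - 32) = 48*((5 + 2) - 32) = 48*(7 - 32) = 48*(-25) = -1200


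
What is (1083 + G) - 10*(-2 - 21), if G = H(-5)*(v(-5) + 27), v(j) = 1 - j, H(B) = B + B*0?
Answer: 1148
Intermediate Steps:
H(B) = B (H(B) = B + 0 = B)
G = -165 (G = -5*((1 - 1*(-5)) + 27) = -5*((1 + 5) + 27) = -5*(6 + 27) = -5*33 = -165)
(1083 + G) - 10*(-2 - 21) = (1083 - 165) - 10*(-2 - 21) = 918 - 10*(-23) = 918 + 230 = 1148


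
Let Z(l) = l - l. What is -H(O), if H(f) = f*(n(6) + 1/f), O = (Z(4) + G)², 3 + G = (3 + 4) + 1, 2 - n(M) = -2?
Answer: -101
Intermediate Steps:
n(M) = 4 (n(M) = 2 - 1*(-2) = 2 + 2 = 4)
Z(l) = 0
G = 5 (G = -3 + ((3 + 4) + 1) = -3 + (7 + 1) = -3 + 8 = 5)
O = 25 (O = (0 + 5)² = 5² = 25)
H(f) = f*(4 + 1/f)
-H(O) = -(1 + 4*25) = -(1 + 100) = -1*101 = -101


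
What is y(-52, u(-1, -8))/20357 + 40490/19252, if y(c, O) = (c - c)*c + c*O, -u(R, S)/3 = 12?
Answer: 430147337/195956482 ≈ 2.1951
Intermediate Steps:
u(R, S) = -36 (u(R, S) = -3*12 = -36)
y(c, O) = O*c (y(c, O) = 0*c + O*c = 0 + O*c = O*c)
y(-52, u(-1, -8))/20357 + 40490/19252 = -36*(-52)/20357 + 40490/19252 = 1872*(1/20357) + 40490*(1/19252) = 1872/20357 + 20245/9626 = 430147337/195956482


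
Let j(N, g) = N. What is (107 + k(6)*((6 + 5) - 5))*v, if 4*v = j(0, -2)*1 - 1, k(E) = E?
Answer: -143/4 ≈ -35.750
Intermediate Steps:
v = -¼ (v = (0*1 - 1)/4 = (0 - 1)/4 = (¼)*(-1) = -¼ ≈ -0.25000)
(107 + k(6)*((6 + 5) - 5))*v = (107 + 6*((6 + 5) - 5))*(-¼) = (107 + 6*(11 - 5))*(-¼) = (107 + 6*6)*(-¼) = (107 + 36)*(-¼) = 143*(-¼) = -143/4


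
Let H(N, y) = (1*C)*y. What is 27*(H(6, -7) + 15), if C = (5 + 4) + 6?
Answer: -2430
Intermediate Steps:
C = 15 (C = 9 + 6 = 15)
H(N, y) = 15*y (H(N, y) = (1*15)*y = 15*y)
27*(H(6, -7) + 15) = 27*(15*(-7) + 15) = 27*(-105 + 15) = 27*(-90) = -2430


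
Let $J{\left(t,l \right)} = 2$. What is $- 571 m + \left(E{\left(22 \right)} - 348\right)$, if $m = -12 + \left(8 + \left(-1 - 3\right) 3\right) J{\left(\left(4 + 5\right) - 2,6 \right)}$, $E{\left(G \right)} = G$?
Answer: $11094$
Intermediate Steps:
$m = -20$ ($m = -12 + \left(8 + \left(-1 - 3\right) 3\right) 2 = -12 + \left(8 - 12\right) 2 = -12 - 8 = -20$)
$- 571 m + \left(E{\left(22 \right)} - 348\right) = \left(-571\right) \left(-20\right) + \left(22 - 348\right) = 11420 - 326 = 11094$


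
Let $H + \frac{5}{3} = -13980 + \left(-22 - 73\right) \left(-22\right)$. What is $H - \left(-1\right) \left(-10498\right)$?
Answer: $- \frac{67169}{3} \approx -22390.0$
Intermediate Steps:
$H = - \frac{35675}{3}$ ($H = - \frac{5}{3} - \left(13980 - \left(-22 - 73\right) \left(-22\right)\right) = - \frac{5}{3} - 11890 = - \frac{35675}{3} \approx -11892.0$)
$H - \left(-1\right) \left(-10498\right) = - \frac{35675}{3} - \left(-1\right) \left(-10498\right) = - \frac{35675}{3} - 10498 = - \frac{67169}{3}$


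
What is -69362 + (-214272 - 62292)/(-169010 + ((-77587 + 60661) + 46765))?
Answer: -9652902338/139171 ≈ -69360.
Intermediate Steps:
-69362 + (-214272 - 62292)/(-169010 + ((-77587 + 60661) + 46765)) = -69362 - 276564/(-169010 + (-16926 + 46765)) = -69362 - 276564/(-169010 + 29839) = -69362 - 276564/(-139171) = -69362 - 276564*(-1/139171) = -69362 + 276564/139171 = -9652902338/139171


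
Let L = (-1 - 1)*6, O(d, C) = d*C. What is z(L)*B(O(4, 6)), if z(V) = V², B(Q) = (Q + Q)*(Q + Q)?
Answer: 331776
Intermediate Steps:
O(d, C) = C*d
L = -12 (L = -2*6 = -12)
B(Q) = 4*Q² (B(Q) = (2*Q)*(2*Q) = 4*Q²)
z(L)*B(O(4, 6)) = (-12)²*(4*(6*4)²) = 144*(4*24²) = 144*(4*576) = 144*2304 = 331776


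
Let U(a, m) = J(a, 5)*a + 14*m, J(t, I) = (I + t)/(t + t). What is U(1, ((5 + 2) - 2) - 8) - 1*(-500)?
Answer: 461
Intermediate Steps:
J(t, I) = (I + t)/(2*t) (J(t, I) = (I + t)/((2*t)) = (I + t)*(1/(2*t)) = (I + t)/(2*t))
U(a, m) = 5/2 + a/2 + 14*m (U(a, m) = ((5 + a)/(2*a))*a + 14*m = (5/2 + a/2) + 14*m = 5/2 + a/2 + 14*m)
U(1, ((5 + 2) - 2) - 8) - 1*(-500) = (5/2 + (½)*1 + 14*(((5 + 2) - 2) - 8)) - 1*(-500) = (5/2 + ½ + 14*((7 - 2) - 8)) + 500 = (5/2 + ½ + 14*(5 - 8)) + 500 = (5/2 + ½ + 14*(-3)) + 500 = (5/2 + ½ - 42) + 500 = -39 + 500 = 461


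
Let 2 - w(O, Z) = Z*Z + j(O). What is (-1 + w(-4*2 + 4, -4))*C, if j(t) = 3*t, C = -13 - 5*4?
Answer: 99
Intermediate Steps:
C = -33 (C = -13 - 1*20 = -13 - 20 = -33)
w(O, Z) = 2 - Z**2 - 3*O (w(O, Z) = 2 - (Z*Z + 3*O) = 2 - (Z**2 + 3*O) = 2 + (-Z**2 - 3*O) = 2 - Z**2 - 3*O)
(-1 + w(-4*2 + 4, -4))*C = (-1 + (2 - 1*(-4)**2 - 3*(-4*2 + 4)))*(-33) = (-1 + (2 - 1*16 - 3*(-8 + 4)))*(-33) = (-1 + (2 - 16 - 3*(-4)))*(-33) = (-1 + (2 - 16 + 12))*(-33) = (-1 - 2)*(-33) = -3*(-33) = 99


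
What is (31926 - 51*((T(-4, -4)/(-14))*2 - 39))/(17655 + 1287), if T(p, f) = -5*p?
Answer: 7225/4018 ≈ 1.7982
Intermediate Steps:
(31926 - 51*((T(-4, -4)/(-14))*2 - 39))/(17655 + 1287) = (31926 - 51*((-5*(-4)/(-14))*2 - 39))/(17655 + 1287) = (31926 - 51*((20*(-1/14))*2 - 39))/18942 = (31926 - 51*(-10/7*2 - 39))*(1/18942) = (31926 - 51*(-20/7 - 39))*(1/18942) = (31926 - 51*(-293/7))*(1/18942) = (31926 + 14943/7)*(1/18942) = (238425/7)*(1/18942) = 7225/4018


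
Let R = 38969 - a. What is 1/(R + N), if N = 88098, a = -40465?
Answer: 1/167532 ≈ 5.9690e-6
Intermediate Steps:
R = 79434 (R = 38969 - 1*(-40465) = 38969 + 40465 = 79434)
1/(R + N) = 1/(79434 + 88098) = 1/167532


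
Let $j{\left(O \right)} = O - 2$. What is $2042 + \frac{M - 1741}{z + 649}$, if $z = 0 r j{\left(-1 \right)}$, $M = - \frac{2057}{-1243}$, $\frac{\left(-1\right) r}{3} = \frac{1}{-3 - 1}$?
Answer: $\frac{149557608}{73337} \approx 2039.3$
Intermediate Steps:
$r = \frac{3}{4}$ ($r = - \frac{3}{-3 - 1} = - \frac{3}{-4} = \left(-3\right) \left(- \frac{1}{4}\right) = \frac{3}{4} \approx 0.75$)
$j{\left(O \right)} = -2 + O$
$M = \frac{187}{113}$ ($M = \left(-2057\right) \left(- \frac{1}{1243}\right) = \frac{187}{113} \approx 1.6549$)
$z = 0$ ($z = 0 \cdot \frac{3}{4} \left(-2 - 1\right) = 0 \left(-3\right) = 0$)
$2042 + \frac{M - 1741}{z + 649} = 2042 + \frac{\frac{187}{113} - 1741}{0 + 649} = 2042 - \frac{196546}{113 \cdot 649} = 2042 - \frac{196546}{73337} = \frac{149557608}{73337}$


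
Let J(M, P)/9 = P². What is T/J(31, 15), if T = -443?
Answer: -443/2025 ≈ -0.21877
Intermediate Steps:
J(M, P) = 9*P²
T/J(31, 15) = -443/(9*15²) = -443/(9*225) = -443/2025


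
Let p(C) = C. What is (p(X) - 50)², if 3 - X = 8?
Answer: 3025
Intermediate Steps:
X = -5 (X = 3 - 1*8 = 3 - 8 = -5)
(p(X) - 50)² = (-5 - 50)² = (-55)² = 3025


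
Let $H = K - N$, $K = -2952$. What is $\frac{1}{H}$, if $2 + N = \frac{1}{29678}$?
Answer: $- \frac{29678}{87550101} \approx -0.00033898$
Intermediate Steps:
$N = - \frac{59355}{29678}$ ($N = -2 + \frac{1}{29678} = - \frac{59355}{29678} \approx -2.0$)
$H = - \frac{87550101}{29678}$ ($H = -2952 - - \frac{59355}{29678} = -2952 + \frac{59355}{29678} = - \frac{87550101}{29678} \approx -2950.0$)
$\frac{1}{H} = \frac{1}{- \frac{87550101}{29678}} = - \frac{29678}{87550101}$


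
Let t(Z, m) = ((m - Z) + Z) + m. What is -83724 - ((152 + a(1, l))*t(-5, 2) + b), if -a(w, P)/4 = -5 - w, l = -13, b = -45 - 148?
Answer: -84235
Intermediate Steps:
b = -193
a(w, P) = 20 + 4*w (a(w, P) = -4*(-5 - w) = 20 + 4*w)
t(Z, m) = 2*m (t(Z, m) = m + m = 2*m)
-83724 - ((152 + a(1, l))*t(-5, 2) + b) = -83724 - ((152 + (20 + 4*1))*(2*2) - 193) = -83724 - ((152 + (20 + 4))*4 - 193) = -83724 - ((152 + 24)*4 - 193) = -83724 - (176*4 - 193) = -83724 - (704 - 193) = -83724 - 1*511 = -83724 - 511 = -84235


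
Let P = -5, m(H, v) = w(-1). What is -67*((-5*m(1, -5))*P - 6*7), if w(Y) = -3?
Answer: 7839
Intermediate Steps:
m(H, v) = -3
-67*((-5*m(1, -5))*P - 6*7) = -67*(-5*(-3)*(-5) - 6*7) = -67*(15*(-5) - 42) = -67*(-75 - 42) = -67*(-117) = 7839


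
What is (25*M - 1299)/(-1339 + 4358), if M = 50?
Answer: -49/3019 ≈ -0.016231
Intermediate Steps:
(25*M - 1299)/(-1339 + 4358) = (25*50 - 1299)/(-1339 + 4358) = (1250 - 1299)/3019 = -49*1/3019 = -49/3019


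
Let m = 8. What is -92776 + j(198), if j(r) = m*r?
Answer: -91192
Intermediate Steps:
j(r) = 8*r
-92776 + j(198) = -92776 + 8*198 = -92776 + 1584 = -91192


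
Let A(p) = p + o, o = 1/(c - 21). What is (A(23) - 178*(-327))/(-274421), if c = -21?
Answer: -2445617/11525682 ≈ -0.21219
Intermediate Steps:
o = -1/42 (o = 1/(-21 - 21) = 1/(-42) = -1/42 ≈ -0.023810)
A(p) = -1/42 + p (A(p) = p - 1/42 = -1/42 + p)
(A(23) - 178*(-327))/(-274421) = ((-1/42 + 23) - 178*(-327))/(-274421) = (965/42 + 58206)*(-1/274421) = (2445617/42)*(-1/274421) = -2445617/11525682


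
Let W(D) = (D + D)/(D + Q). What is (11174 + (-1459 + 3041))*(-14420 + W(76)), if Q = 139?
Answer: -39545487888/215 ≈ -1.8393e+8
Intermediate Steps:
W(D) = 2*D/(139 + D) (W(D) = (D + D)/(D + 139) = (2*D)/(139 + D) = 2*D/(139 + D))
(11174 + (-1459 + 3041))*(-14420 + W(76)) = (11174 + (-1459 + 3041))*(-14420 + 2*76/(139 + 76)) = (11174 + 1582)*(-14420 + 2*76/215) = 12756*(-14420 + 2*76*(1/215)) = 12756*(-14420 + 152/215) = 12756*(-3100148/215) = -39545487888/215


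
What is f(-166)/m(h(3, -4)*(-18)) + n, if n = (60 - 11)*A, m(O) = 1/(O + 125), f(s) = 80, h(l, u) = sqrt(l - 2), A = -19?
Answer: 7629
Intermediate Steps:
h(l, u) = sqrt(-2 + l)
m(O) = 1/(125 + O)
n = -931 (n = (60 - 11)*(-19) = 49*(-19) = -931)
f(-166)/m(h(3, -4)*(-18)) + n = 80/(1/(125 + sqrt(-2 + 3)*(-18))) - 931 = 80/(1/(125 + sqrt(1)*(-18))) - 931 = 80/(1/(125 + 1*(-18))) - 931 = 80/(1/(125 - 18)) - 931 = 80/(1/107) - 931 = 80*107 - 931 = 8560 - 931 = 7629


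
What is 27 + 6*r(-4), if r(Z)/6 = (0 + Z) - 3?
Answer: -225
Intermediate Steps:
r(Z) = -18 + 6*Z (r(Z) = 6*((0 + Z) - 3) = 6*(Z - 3) = 6*(-3 + Z) = -18 + 6*Z)
27 + 6*r(-4) = 27 + 6*(-18 + 6*(-4)) = 27 + 6*(-18 - 24) = 27 + 6*(-42) = 27 - 252 = -225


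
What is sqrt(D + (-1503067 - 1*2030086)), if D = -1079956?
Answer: I*sqrt(4613109) ≈ 2147.8*I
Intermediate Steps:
sqrt(D + (-1503067 - 1*2030086)) = sqrt(-1079956 + (-1503067 - 1*2030086)) = sqrt(-1079956 + (-1503067 - 2030086)) = sqrt(-1079956 - 3533153) = sqrt(-4613109) = I*sqrt(4613109)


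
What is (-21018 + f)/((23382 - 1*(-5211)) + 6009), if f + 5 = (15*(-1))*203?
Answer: -12034/17301 ≈ -0.69557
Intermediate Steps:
f = -3050 (f = -5 + (15*(-1))*203 = -5 - 15*203 = -5 - 3045 = -3050)
(-21018 + f)/((23382 - 1*(-5211)) + 6009) = (-21018 - 3050)/((23382 - 1*(-5211)) + 6009) = -24068/((23382 + 5211) + 6009) = -24068/(28593 + 6009) = -24068/34602 = -24068*1/34602 = -12034/17301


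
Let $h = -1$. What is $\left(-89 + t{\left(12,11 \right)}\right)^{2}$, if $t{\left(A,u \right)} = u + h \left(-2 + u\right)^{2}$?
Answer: $25281$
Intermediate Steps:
$t{\left(A,u \right)} = u - \left(-2 + u\right)^{2}$
$\left(-89 + t{\left(12,11 \right)}\right)^{2} = \left(-89 + \left(11 - \left(-2 + 11\right)^{2}\right)\right)^{2} = \left(-89 + \left(11 - 9^{2}\right)\right)^{2} = \left(-89 + \left(11 - 81\right)\right)^{2} = \left(-89 - 70\right)^{2} = \left(-159\right)^{2} = 25281$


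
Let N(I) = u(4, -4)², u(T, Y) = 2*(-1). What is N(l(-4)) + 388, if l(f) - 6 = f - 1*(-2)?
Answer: 392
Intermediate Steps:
l(f) = 8 + f (l(f) = 6 + (f - 1*(-2)) = 6 + (f + 2) = 6 + (2 + f) = 8 + f)
u(T, Y) = -2
N(I) = 4 (N(I) = (-2)² = 4)
N(l(-4)) + 388 = 4 + 388 = 392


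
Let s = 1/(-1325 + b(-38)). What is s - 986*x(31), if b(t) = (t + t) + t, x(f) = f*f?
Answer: -1363518695/1439 ≈ -9.4755e+5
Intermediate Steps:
x(f) = f²
b(t) = 3*t (b(t) = 2*t + t = 3*t)
s = -1/1439 (s = 1/(-1325 + 3*(-38)) = 1/(-1325 - 114) = 1/(-1439) = -1/1439 ≈ -0.00069493)
s - 986*x(31) = -1/1439 - 986*31² = -1/1439 - 986*961 = -1/1439 - 947546 = -1363518695/1439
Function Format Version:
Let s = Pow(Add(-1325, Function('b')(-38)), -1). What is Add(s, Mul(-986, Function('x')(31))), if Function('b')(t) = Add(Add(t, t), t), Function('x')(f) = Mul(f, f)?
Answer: Rational(-1363518695, 1439) ≈ -9.4755e+5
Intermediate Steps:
Function('x')(f) = Pow(f, 2)
Function('b')(t) = Mul(3, t) (Function('b')(t) = Add(Mul(2, t), t) = Mul(3, t))
s = Rational(-1, 1439) (s = Pow(Add(-1325, Mul(3, -38)), -1) = Pow(Add(-1325, -114), -1) = Pow(-1439, -1) = Rational(-1, 1439) ≈ -0.00069493)
Add(s, Mul(-986, Function('x')(31))) = Add(Rational(-1, 1439), Mul(-986, Pow(31, 2))) = Add(Rational(-1, 1439), Mul(-986, 961)) = Add(Rational(-1, 1439), -947546) = Rational(-1363518695, 1439)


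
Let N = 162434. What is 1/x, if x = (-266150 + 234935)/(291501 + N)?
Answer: -90787/6243 ≈ -14.542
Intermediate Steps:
x = -6243/90787 (x = (-266150 + 234935)/(291501 + 162434) = -31215/453935 = -31215*1/453935 = -6243/90787 ≈ -0.068765)
1/x = 1/(-6243/90787) = -90787/6243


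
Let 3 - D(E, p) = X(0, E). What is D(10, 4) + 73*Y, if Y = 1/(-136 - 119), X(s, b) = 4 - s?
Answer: -328/255 ≈ -1.2863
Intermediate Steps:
D(E, p) = -1 (D(E, p) = 3 - (4 - 1*0) = 3 - (4 + 0) = 3 - 1*4 = 3 - 4 = -1)
Y = -1/255 (Y = 1/(-255) = -1/255 ≈ -0.0039216)
D(10, 4) + 73*Y = -1 + 73*(-1/255) = -1 - 73/255 = -328/255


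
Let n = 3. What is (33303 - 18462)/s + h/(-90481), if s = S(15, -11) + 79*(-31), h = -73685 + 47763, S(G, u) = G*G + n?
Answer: -1285255759/200958301 ≈ -6.3956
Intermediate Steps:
S(G, u) = 3 + G² (S(G, u) = G*G + 3 = G² + 3 = 3 + G²)
h = -25922
s = -2221 (s = (3 + 15²) + 79*(-31) = (3 + 225) - 2449 = 228 - 2449 = -2221)
(33303 - 18462)/s + h/(-90481) = (33303 - 18462)/(-2221) - 25922/(-90481) = 14841*(-1/2221) - 25922*(-1/90481) = -14841/2221 + 25922/90481 = -1285255759/200958301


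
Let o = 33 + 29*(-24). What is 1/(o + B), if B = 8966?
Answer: 1/8303 ≈ 0.00012044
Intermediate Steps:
o = -663 (o = 33 - 696 = -663)
1/(o + B) = 1/(-663 + 8966) = 1/8303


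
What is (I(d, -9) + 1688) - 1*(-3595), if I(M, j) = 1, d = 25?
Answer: 5284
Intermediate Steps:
(I(d, -9) + 1688) - 1*(-3595) = (1 + 1688) - 1*(-3595) = 1689 + 3595 = 5284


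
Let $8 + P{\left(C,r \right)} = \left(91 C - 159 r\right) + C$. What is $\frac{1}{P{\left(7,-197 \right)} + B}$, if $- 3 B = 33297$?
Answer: $\frac{1}{20860} \approx 4.7939 \cdot 10^{-5}$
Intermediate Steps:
$B = -11099$ ($B = \left(- \frac{1}{3}\right) 33297 = -11099$)
$P{\left(C,r \right)} = -8 - 159 r + 92 C$ ($P{\left(C,r \right)} = -8 + \left(\left(91 C - 159 r\right) + C\right) = -8 + \left(\left(- 159 r + 91 C\right) + C\right) = -8 + \left(- 159 r + 92 C\right) = -8 - 159 r + 92 C$)
$\frac{1}{P{\left(7,-197 \right)} + B} = \frac{1}{\left(-8 - -31323 + 92 \cdot 7\right) - 11099} = \frac{1}{\left(-8 + 31323 + 644\right) - 11099} = \frac{1}{31959 - 11099} = \frac{1}{20860}$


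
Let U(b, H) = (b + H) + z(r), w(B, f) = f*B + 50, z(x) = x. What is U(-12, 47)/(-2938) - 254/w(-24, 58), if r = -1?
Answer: 175156/985699 ≈ 0.17770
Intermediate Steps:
w(B, f) = 50 + B*f (w(B, f) = B*f + 50 = 50 + B*f)
U(b, H) = -1 + H + b (U(b, H) = (b + H) - 1 = (H + b) - 1 = -1 + H + b)
U(-12, 47)/(-2938) - 254/w(-24, 58) = (-1 + 47 - 12)/(-2938) - 254/(50 - 24*58) = 34*(-1/2938) - 254/(50 - 1392) = -17/1469 - 254/(-1342) = -17/1469 - 254*(-1/1342) = -17/1469 + 127/671 = 175156/985699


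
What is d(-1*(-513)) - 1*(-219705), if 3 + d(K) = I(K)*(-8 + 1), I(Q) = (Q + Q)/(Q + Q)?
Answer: 219695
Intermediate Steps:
I(Q) = 1 (I(Q) = (2*Q)/((2*Q)) = (2*Q)*(1/(2*Q)) = 1)
d(K) = -10 (d(K) = -3 + 1*(-8 + 1) = -3 + 1*(-7) = -3 - 7 = -10)
d(-1*(-513)) - 1*(-219705) = -10 - 1*(-219705) = -10 + 219705 = 219695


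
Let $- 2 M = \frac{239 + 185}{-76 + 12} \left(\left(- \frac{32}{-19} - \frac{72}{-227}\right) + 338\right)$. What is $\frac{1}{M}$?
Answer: $\frac{34504}{38860289} \approx 0.0008879$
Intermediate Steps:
$M = \frac{38860289}{34504}$ ($M = - \frac{\frac{239 + 185}{-76 + 12} \left(\left(- \frac{32}{-19} - \frac{72}{-227}\right) + 338\right)}{2} = - \frac{\frac{424}{-64} \left(\left(\left(-32\right) \left(- \frac{1}{19}\right) - - \frac{72}{227}\right) + 338\right)}{2} = - \frac{424 \left(- \frac{1}{64}\right) \left(\left(\frac{32}{19} + \frac{72}{227}\right) + 338\right)}{2} = - \frac{\left(- \frac{53}{8}\right) \left(\frac{8632}{4313} + 338\right)}{2} = - \frac{\left(- \frac{53}{8}\right) \frac{1466426}{4313}}{2} = \left(- \frac{1}{2}\right) \left(- \frac{38860289}{17252}\right) = \frac{38860289}{34504} \approx 1126.3$)
$\frac{1}{M} = \frac{1}{\frac{38860289}{34504}} = \frac{34504}{38860289}$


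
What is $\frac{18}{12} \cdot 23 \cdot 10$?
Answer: $345$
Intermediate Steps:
$\frac{18}{12} \cdot 23 \cdot 10 = 18 \cdot \frac{1}{12} \cdot 23 \cdot 10 = \frac{3}{2} \cdot 23 \cdot 10 = \frac{69}{2} \cdot 10 = 345$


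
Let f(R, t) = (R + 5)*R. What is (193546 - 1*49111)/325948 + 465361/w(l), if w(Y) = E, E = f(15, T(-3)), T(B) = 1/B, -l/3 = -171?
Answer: 9482926108/6111525 ≈ 1551.6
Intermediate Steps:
l = 513 (l = -3*(-171) = 513)
T(B) = 1/B
f(R, t) = R*(5 + R) (f(R, t) = (5 + R)*R = R*(5 + R))
E = 300 (E = 15*(5 + 15) = 15*20 = 300)
w(Y) = 300
(193546 - 1*49111)/325948 + 465361/w(l) = (193546 - 1*49111)/325948 + 465361/300 = (193546 - 49111)*(1/325948) + 465361*(1/300) = 144435*(1/325948) + 465361/300 = 144435/325948 + 465361/300 = 9482926108/6111525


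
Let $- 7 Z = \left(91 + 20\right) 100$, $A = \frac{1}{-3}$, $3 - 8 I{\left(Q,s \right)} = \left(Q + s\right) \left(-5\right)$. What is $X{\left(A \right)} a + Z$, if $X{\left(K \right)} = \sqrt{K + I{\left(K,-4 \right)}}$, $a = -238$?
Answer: $- \frac{11100}{7} - \frac{476 i \sqrt{6}}{3} \approx -1585.7 - 388.65 i$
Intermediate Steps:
$I{\left(Q,s \right)} = \frac{3}{8} + \frac{5 Q}{8} + \frac{5 s}{8}$ ($I{\left(Q,s \right)} = \frac{3}{8} - \frac{\left(Q + s\right) \left(-5\right)}{8} = \frac{3}{8} - \frac{- 5 Q - 5 s}{8} = \frac{3}{8} + \left(\frac{5 Q}{8} + \frac{5 s}{8}\right) = \frac{3}{8} + \frac{5 Q}{8} + \frac{5 s}{8}$)
$A = - \frac{1}{3} \approx -0.33333$
$X{\left(K \right)} = \sqrt{- \frac{17}{8} + \frac{13 K}{8}}$ ($X{\left(K \right)} = \sqrt{K + \left(\frac{3}{8} + \frac{5 K}{8} + \frac{5}{8} \left(-4\right)\right)} = \sqrt{K + \left(\frac{3}{8} + \frac{5 K}{8} - \frac{5}{2}\right)} = \sqrt{K + \left(- \frac{17}{8} + \frac{5 K}{8}\right)} = \sqrt{- \frac{17}{8} + \frac{13 K}{8}}$)
$Z = - \frac{11100}{7}$ ($Z = - \frac{\left(91 + 20\right) 100}{7} = - \frac{111 \cdot 100}{7} = \left(- \frac{1}{7}\right) 11100 = - \frac{11100}{7} \approx -1585.7$)
$X{\left(A \right)} a + Z = \frac{\sqrt{-34 + 26 \left(- \frac{1}{3}\right)}}{4} \left(-238\right) - \frac{11100}{7} = \frac{\sqrt{-34 - \frac{26}{3}}}{4} \left(-238\right) - \frac{11100}{7} = \frac{\sqrt{- \frac{128}{3}}}{4} \left(-238\right) - \frac{11100}{7} = \frac{\frac{8}{3} i \sqrt{6}}{4} \left(-238\right) - \frac{11100}{7} = \frac{2 i \sqrt{6}}{3} \left(-238\right) - \frac{11100}{7} = - \frac{476 i \sqrt{6}}{3} - \frac{11100}{7} = - \frac{11100}{7} - \frac{476 i \sqrt{6}}{3}$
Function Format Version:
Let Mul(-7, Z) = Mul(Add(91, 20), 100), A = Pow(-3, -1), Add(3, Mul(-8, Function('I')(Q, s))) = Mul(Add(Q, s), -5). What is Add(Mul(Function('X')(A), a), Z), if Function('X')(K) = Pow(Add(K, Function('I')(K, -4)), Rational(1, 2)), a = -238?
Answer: Add(Rational(-11100, 7), Mul(Rational(-476, 3), I, Pow(6, Rational(1, 2)))) ≈ Add(-1585.7, Mul(-388.65, I))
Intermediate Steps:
Function('I')(Q, s) = Add(Rational(3, 8), Mul(Rational(5, 8), Q), Mul(Rational(5, 8), s)) (Function('I')(Q, s) = Add(Rational(3, 8), Mul(Rational(-1, 8), Mul(Add(Q, s), -5))) = Add(Rational(3, 8), Mul(Rational(-1, 8), Add(Mul(-5, Q), Mul(-5, s)))) = Add(Rational(3, 8), Add(Mul(Rational(5, 8), Q), Mul(Rational(5, 8), s))) = Add(Rational(3, 8), Mul(Rational(5, 8), Q), Mul(Rational(5, 8), s)))
A = Rational(-1, 3) ≈ -0.33333
Function('X')(K) = Pow(Add(Rational(-17, 8), Mul(Rational(13, 8), K)), Rational(1, 2)) (Function('X')(K) = Pow(Add(K, Add(Rational(3, 8), Mul(Rational(5, 8), K), Mul(Rational(5, 8), -4))), Rational(1, 2)) = Pow(Add(K, Add(Rational(3, 8), Mul(Rational(5, 8), K), Rational(-5, 2))), Rational(1, 2)) = Pow(Add(K, Add(Rational(-17, 8), Mul(Rational(5, 8), K))), Rational(1, 2)) = Pow(Add(Rational(-17, 8), Mul(Rational(13, 8), K)), Rational(1, 2)))
Z = Rational(-11100, 7) (Z = Mul(Rational(-1, 7), Mul(Add(91, 20), 100)) = Mul(Rational(-1, 7), Mul(111, 100)) = Mul(Rational(-1, 7), 11100) = Rational(-11100, 7) ≈ -1585.7)
Add(Mul(Function('X')(A), a), Z) = Add(Mul(Mul(Rational(1, 4), Pow(Add(-34, Mul(26, Rational(-1, 3))), Rational(1, 2))), -238), Rational(-11100, 7)) = Add(Mul(Mul(Rational(1, 4), Pow(Add(-34, Rational(-26, 3)), Rational(1, 2))), -238), Rational(-11100, 7)) = Add(Mul(Mul(Rational(1, 4), Pow(Rational(-128, 3), Rational(1, 2))), -238), Rational(-11100, 7)) = Add(Mul(Mul(Rational(1, 4), Mul(Rational(8, 3), I, Pow(6, Rational(1, 2)))), -238), Rational(-11100, 7)) = Add(Mul(Mul(Rational(2, 3), I, Pow(6, Rational(1, 2))), -238), Rational(-11100, 7)) = Add(Mul(Rational(-476, 3), I, Pow(6, Rational(1, 2))), Rational(-11100, 7)) = Add(Rational(-11100, 7), Mul(Rational(-476, 3), I, Pow(6, Rational(1, 2))))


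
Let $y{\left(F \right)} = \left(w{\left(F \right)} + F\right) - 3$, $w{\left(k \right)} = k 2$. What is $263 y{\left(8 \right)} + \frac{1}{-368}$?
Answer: $\frac{2032463}{368} \approx 5523.0$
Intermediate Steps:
$w{\left(k \right)} = 2 k$
$y{\left(F \right)} = -3 + 3 F$ ($y{\left(F \right)} = \left(2 F + F\right) - 3 = 3 F - 3 = -3 + 3 F$)
$263 y{\left(8 \right)} + \frac{1}{-368} = 263 \left(-3 + 3 \cdot 8\right) + \frac{1}{-368} = 263 \left(-3 + 24\right) - \frac{1}{368} = 263 \cdot 21 - \frac{1}{368} = 5523 - \frac{1}{368} = \frac{2032463}{368}$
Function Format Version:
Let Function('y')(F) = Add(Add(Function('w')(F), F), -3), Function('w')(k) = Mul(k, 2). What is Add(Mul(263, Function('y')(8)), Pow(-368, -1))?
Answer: Rational(2032463, 368) ≈ 5523.0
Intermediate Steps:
Function('w')(k) = Mul(2, k)
Function('y')(F) = Add(-3, Mul(3, F)) (Function('y')(F) = Add(Add(Mul(2, F), F), -3) = Add(Mul(3, F), -3) = Add(-3, Mul(3, F)))
Add(Mul(263, Function('y')(8)), Pow(-368, -1)) = Add(Mul(263, Add(-3, Mul(3, 8))), Pow(-368, -1)) = Add(Mul(263, Add(-3, 24)), Rational(-1, 368)) = Add(Mul(263, 21), Rational(-1, 368)) = Add(5523, Rational(-1, 368)) = Rational(2032463, 368)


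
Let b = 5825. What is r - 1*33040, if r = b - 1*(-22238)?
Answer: -4977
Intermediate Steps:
r = 28063 (r = 5825 - 1*(-22238) = 5825 + 22238 = 28063)
r - 1*33040 = 28063 - 1*33040 = 28063 - 33040 = -4977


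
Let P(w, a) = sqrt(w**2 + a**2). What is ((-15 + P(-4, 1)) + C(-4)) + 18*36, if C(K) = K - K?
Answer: 633 + sqrt(17) ≈ 637.12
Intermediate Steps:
P(w, a) = sqrt(a**2 + w**2)
C(K) = 0
((-15 + P(-4, 1)) + C(-4)) + 18*36 = ((-15 + sqrt(1**2 + (-4)**2)) + 0) + 18*36 = ((-15 + sqrt(1 + 16)) + 0) + 648 = ((-15 + sqrt(17)) + 0) + 648 = (-15 + sqrt(17)) + 648 = 633 + sqrt(17)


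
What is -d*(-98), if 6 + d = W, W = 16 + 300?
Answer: 30380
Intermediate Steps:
W = 316
d = 310 (d = -6 + 316 = 310)
-d*(-98) = -310*(-98) = -1*(-30380) = 30380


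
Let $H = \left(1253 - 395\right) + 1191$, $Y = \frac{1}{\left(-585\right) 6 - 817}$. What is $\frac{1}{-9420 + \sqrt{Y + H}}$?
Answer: $- \frac{20380170}{191976768389} - \frac{\sqrt{38363277194}}{383953536778} \approx -0.00010667$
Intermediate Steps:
$Y = - \frac{1}{4327}$ ($Y = \frac{1}{-3510 - 817} = \frac{1}{-4327} = - \frac{1}{4327} \approx -0.00023111$)
$H = 2049$ ($H = 858 + 1191 = 2049$)
$\frac{1}{-9420 + \sqrt{Y + H}} = \frac{1}{-9420 + \sqrt{- \frac{1}{4327} + 2049}} = \frac{1}{-9420 + \sqrt{\frac{8866022}{4327}}} = \frac{1}{-9420 + \frac{\sqrt{38363277194}}{4327}}$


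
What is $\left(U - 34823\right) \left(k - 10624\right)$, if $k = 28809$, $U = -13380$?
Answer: $-876571555$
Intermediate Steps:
$\left(U - 34823\right) \left(k - 10624\right) = \left(-13380 - 34823\right) \left(28809 - 10624\right) = \left(-48203\right) 18185 = -876571555$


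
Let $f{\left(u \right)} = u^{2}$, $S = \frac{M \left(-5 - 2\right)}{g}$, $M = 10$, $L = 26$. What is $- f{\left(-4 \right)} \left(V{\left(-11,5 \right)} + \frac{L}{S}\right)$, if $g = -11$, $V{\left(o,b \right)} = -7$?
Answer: $\frac{1632}{35} \approx 46.629$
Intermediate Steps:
$S = \frac{70}{11}$ ($S = \frac{10 \left(-5 - 2\right)}{-11} = 10 \left(-7\right) \left(- \frac{1}{11}\right) = \left(-70\right) \left(- \frac{1}{11}\right) = \frac{70}{11} \approx 6.3636$)
$- f{\left(-4 \right)} \left(V{\left(-11,5 \right)} + \frac{L}{S}\right) = - \left(-4\right)^{2} \left(-7 + \frac{26}{\frac{70}{11}}\right) = - 16 \left(-7 + 26 \cdot \frac{11}{70}\right) = - 16 \left(-7 + \frac{143}{35}\right) = - \frac{16 \left(-102\right)}{35} = \left(-1\right) \left(- \frac{1632}{35}\right) = \frac{1632}{35}$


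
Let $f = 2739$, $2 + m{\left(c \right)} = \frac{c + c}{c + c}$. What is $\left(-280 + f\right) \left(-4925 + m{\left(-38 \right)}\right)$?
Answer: $-12113034$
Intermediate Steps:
$m{\left(c \right)} = -1$ ($m{\left(c \right)} = -2 + \frac{c + c}{c + c} = -2 + \frac{2 c}{2 c} = -2 + 2 c \frac{1}{2 c} = -2 + 1 = -1$)
$\left(-280 + f\right) \left(-4925 + m{\left(-38 \right)}\right) = \left(-280 + 2739\right) \left(-4925 - 1\right) = 2459 \left(-4926\right) = -12113034$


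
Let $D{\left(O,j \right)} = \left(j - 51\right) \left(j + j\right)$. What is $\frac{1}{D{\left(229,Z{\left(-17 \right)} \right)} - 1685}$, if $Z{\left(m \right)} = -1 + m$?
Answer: $\frac{1}{799} \approx 0.0012516$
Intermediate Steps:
$D{\left(O,j \right)} = 2 j \left(-51 + j\right)$ ($D{\left(O,j \right)} = \left(-51 + j\right) 2 j = 2 j \left(-51 + j\right)$)
$\frac{1}{D{\left(229,Z{\left(-17 \right)} \right)} - 1685} = \frac{1}{2 \left(-1 - 17\right) \left(-51 - 18\right) - 1685} = \frac{1}{2 \left(-18\right) \left(-51 - 18\right) - 1685} = \frac{1}{2 \left(-18\right) \left(-69\right) - 1685} = \frac{1}{2484 - 1685} = \frac{1}{799}$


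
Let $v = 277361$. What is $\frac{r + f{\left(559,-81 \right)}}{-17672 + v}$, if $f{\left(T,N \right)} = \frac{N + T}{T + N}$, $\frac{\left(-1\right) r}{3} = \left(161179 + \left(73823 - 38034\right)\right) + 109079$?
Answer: $- \frac{918140}{259689} \approx -3.5355$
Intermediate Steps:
$r = -918141$ ($r = - 3 \left(\left(161179 + \left(73823 - 38034\right)\right) + 109079\right) = - 3 \left(\left(161179 + 35789\right) + 109079\right) = - 3 \left(196968 + 109079\right) = \left(-3\right) 306047 = -918141$)
$f{\left(T,N \right)} = 1$ ($f{\left(T,N \right)} = \frac{N + T}{N + T} = 1$)
$\frac{r + f{\left(559,-81 \right)}}{-17672 + v} = \frac{-918141 + 1}{-17672 + 277361} = - \frac{918140}{259689}$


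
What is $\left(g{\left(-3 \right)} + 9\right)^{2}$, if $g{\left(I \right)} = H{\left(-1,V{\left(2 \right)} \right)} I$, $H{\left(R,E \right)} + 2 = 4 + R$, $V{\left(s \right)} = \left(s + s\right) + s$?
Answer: $36$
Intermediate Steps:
$V{\left(s \right)} = 3 s$ ($V{\left(s \right)} = 2 s + s = 3 s$)
$H{\left(R,E \right)} = 2 + R$ ($H{\left(R,E \right)} = -2 + \left(4 + R\right) = 2 + R$)
$g{\left(I \right)} = I$ ($g{\left(I \right)} = \left(2 - 1\right) I = 1 I = I$)
$\left(g{\left(-3 \right)} + 9\right)^{2} = \left(-3 + 9\right)^{2} = 6^{2} = 36$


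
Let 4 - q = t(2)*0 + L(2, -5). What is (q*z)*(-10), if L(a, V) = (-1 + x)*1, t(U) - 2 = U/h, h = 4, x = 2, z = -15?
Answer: 450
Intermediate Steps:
t(U) = 2 + U/4
L(a, V) = 1 (L(a, V) = (-1 + 2)*1 = 1*1 = 1)
q = 3 (q = 4 - ((2 + (1/4)*2)*0 + 1) = 4 - ((2 + 1/2)*0 + 1) = 4 - ((5/2)*0 + 1) = 4 - (0 + 1) = 4 - 1*1 = 4 - 1 = 3)
(q*z)*(-10) = (3*(-15))*(-10) = -45*(-10) = 450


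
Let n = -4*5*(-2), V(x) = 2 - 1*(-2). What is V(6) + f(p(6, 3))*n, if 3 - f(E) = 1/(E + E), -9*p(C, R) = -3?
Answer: 64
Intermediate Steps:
p(C, R) = 1/3 (p(C, R) = -1/9*(-3) = 1/3)
V(x) = 4 (V(x) = 2 + 2 = 4)
n = 40 (n = -20*(-2) = 40)
f(E) = 3 - 1/(2*E) (f(E) = 3 - 1/(E + E) = 3 - 1/(2*E))
V(6) + f(p(6, 3))*n = 4 + (3 - 1/(2*1/3))*40 = 4 + (3 - 1/2*3)*40 = 4 + (3 - 3/2)*40 = 4 + (3/2)*40 = 4 + 60 = 64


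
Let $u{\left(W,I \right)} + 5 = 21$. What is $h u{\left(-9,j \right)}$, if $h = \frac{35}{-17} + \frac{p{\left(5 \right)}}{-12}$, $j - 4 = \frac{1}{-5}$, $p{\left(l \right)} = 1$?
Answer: $- \frac{1748}{51} \approx -34.275$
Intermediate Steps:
$j = \frac{19}{5}$ ($j = 4 + \frac{1}{-5} = 4 - \frac{1}{5} = \frac{19}{5} \approx 3.8$)
$u{\left(W,I \right)} = 16$ ($u{\left(W,I \right)} = -5 + 21 = 16$)
$h = - \frac{437}{204}$ ($h = \frac{35}{-17} + 1 \frac{1}{-12} = 35 \left(- \frac{1}{17}\right) + 1 \left(- \frac{1}{12}\right) = - \frac{35}{17} - \frac{1}{12} = - \frac{437}{204} \approx -2.1422$)
$h u{\left(-9,j \right)} = \left(- \frac{437}{204}\right) 16 = - \frac{1748}{51}$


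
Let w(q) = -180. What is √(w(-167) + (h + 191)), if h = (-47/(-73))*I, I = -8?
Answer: √31171/73 ≈ 2.4185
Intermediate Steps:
h = -376/73 (h = -47/(-73)*(-8) = -47*(-1/73)*(-8) = (47/73)*(-8) = -376/73 ≈ -5.1507)
√(w(-167) + (h + 191)) = √(-180 + (-376/73 + 191)) = √(-180 + 13567/73) = √(427/73) = √31171/73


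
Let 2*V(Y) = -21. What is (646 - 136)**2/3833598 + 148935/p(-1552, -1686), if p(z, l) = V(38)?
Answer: -63439354120/4472531 ≈ -14184.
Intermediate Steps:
V(Y) = -21/2 (V(Y) = (1/2)*(-21) = -21/2)
p(z, l) = -21/2
(646 - 136)**2/3833598 + 148935/p(-1552, -1686) = (646 - 136)**2/3833598 + 148935/(-21/2) = 510**2*(1/3833598) + 148935*(-2/21) = 260100*(1/3833598) - 99290/7 = 43350/638933 - 99290/7 = -63439354120/4472531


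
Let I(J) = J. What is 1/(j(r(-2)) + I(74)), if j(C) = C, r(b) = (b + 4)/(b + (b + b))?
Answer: 3/221 ≈ 0.013575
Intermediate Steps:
r(b) = (4 + b)/(3*b) (r(b) = (4 + b)/(b + 2*b) = (4 + b)/((3*b)) = (4 + b)*(1/(3*b)) = (4 + b)/(3*b))
1/(j(r(-2)) + I(74)) = 1/((⅓)*(4 - 2)/(-2) + 74) = 1/((⅓)*(-½)*2 + 74) = 1/(-⅓ + 74) = 1/(221/3) = 3/221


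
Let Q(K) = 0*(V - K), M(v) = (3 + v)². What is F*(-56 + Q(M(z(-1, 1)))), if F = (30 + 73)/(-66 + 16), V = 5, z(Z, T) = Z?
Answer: 2884/25 ≈ 115.36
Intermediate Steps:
F = -103/50 (F = 103/(-50) = 103*(-1/50) = -103/50 ≈ -2.0600)
Q(K) = 0 (Q(K) = 0*(5 - K) = 0)
F*(-56 + Q(M(z(-1, 1)))) = -103*(-56 + 0)/50 = -103/50*(-56) = 2884/25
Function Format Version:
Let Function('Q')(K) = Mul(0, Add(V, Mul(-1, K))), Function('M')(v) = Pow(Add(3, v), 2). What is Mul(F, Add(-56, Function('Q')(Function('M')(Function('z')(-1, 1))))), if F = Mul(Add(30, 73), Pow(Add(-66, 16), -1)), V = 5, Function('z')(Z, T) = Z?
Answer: Rational(2884, 25) ≈ 115.36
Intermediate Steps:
F = Rational(-103, 50) (F = Mul(103, Pow(-50, -1)) = Mul(103, Rational(-1, 50)) = Rational(-103, 50) ≈ -2.0600)
Function('Q')(K) = 0 (Function('Q')(K) = Mul(0, Add(5, Mul(-1, K))) = 0)
Mul(F, Add(-56, Function('Q')(Function('M')(Function('z')(-1, 1))))) = Mul(Rational(-103, 50), Add(-56, 0)) = Mul(Rational(-103, 50), -56) = Rational(2884, 25)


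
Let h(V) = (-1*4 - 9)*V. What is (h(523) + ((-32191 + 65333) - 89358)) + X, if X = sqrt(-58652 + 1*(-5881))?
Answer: -63015 + 7*I*sqrt(1317) ≈ -63015.0 + 254.03*I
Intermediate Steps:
X = 7*I*sqrt(1317) (X = sqrt(-58652 - 5881) = sqrt(-64533) = 7*I*sqrt(1317) ≈ 254.03*I)
h(V) = -13*V (h(V) = (-4 - 9)*V = -13*V)
(h(523) + ((-32191 + 65333) - 89358)) + X = (-13*523 + ((-32191 + 65333) - 89358)) + 7*I*sqrt(1317) = (-6799 + (33142 - 89358)) + 7*I*sqrt(1317) = (-6799 - 56216) + 7*I*sqrt(1317) = -63015 + 7*I*sqrt(1317)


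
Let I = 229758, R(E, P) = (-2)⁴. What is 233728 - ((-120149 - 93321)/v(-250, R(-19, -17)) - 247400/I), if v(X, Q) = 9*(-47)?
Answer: 3777754921582/16197939 ≈ 2.3322e+5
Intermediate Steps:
R(E, P) = 16
v(X, Q) = -423
233728 - ((-120149 - 93321)/v(-250, R(-19, -17)) - 247400/I) = 233728 - ((-120149 - 93321)/(-423) - 247400/229758) = 233728 - (-213470*(-1/423) - 247400*1/229758) = 233728 - (213470/423 - 123700/114879) = 233728 - 1*8156965010/16197939 = 233728 - 8156965010/16197939 = 3777754921582/16197939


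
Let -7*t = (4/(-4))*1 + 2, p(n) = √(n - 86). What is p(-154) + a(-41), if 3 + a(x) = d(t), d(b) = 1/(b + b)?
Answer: -13/2 + 4*I*√15 ≈ -6.5 + 15.492*I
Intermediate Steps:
p(n) = √(-86 + n)
t = -⅐ (t = -((4/(-4))*1 + 2)/7 = -((4*(-¼))*1 + 2)/7 = -(-1*1 + 2)/7 = -(-1 + 2)/7 = -⅐*1 = -⅐ ≈ -0.14286)
d(b) = 1/(2*b)
a(x) = -13/2 (a(x) = -3 + 1/(2*(-⅐)) = -3 + (½)*(-7) = -3 - 7/2 = -13/2)
p(-154) + a(-41) = √(-86 - 154) - 13/2 = √(-240) - 13/2 = 4*I*√15 - 13/2 = -13/2 + 4*I*√15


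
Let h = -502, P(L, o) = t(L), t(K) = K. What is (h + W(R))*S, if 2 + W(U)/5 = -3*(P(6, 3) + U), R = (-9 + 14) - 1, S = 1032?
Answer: -683184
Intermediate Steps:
P(L, o) = L
R = 4 (R = 5 - 1 = 4)
W(U) = -100 - 15*U (W(U) = -10 + 5*(-3*(6 + U)) = -10 + 5*(-18 - 3*U) = -10 + (-90 - 15*U) = -100 - 15*U)
(h + W(R))*S = (-502 + (-100 - 15*4))*1032 = (-502 + (-100 - 60))*1032 = (-502 - 160)*1032 = -662*1032 = -683184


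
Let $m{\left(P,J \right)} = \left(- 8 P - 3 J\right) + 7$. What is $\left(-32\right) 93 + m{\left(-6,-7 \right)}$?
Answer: $-2900$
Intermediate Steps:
$m{\left(P,J \right)} = 7 - 8 P - 3 J$
$\left(-32\right) 93 + m{\left(-6,-7 \right)} = \left(-32\right) 93 - -76 = -2976 + \left(7 + 48 + 21\right) = -2976 + 76 = -2900$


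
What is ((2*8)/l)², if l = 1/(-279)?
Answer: 19927296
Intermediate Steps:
l = -1/279 ≈ -0.0035842
((2*8)/l)² = ((2*8)/(-1/279))² = (16*(-279))² = (-4464)² = 19927296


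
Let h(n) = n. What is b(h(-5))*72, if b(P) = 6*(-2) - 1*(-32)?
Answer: 1440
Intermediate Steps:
b(P) = 20 (b(P) = -12 + 32 = 20)
b(h(-5))*72 = 20*72 = 1440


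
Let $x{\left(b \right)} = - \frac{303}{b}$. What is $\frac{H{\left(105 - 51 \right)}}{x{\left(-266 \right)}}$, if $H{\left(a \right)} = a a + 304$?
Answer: $\frac{856520}{303} \approx 2826.8$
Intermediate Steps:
$H{\left(a \right)} = 304 + a^{2}$ ($H{\left(a \right)} = a^{2} + 304 = 304 + a^{2}$)
$\frac{H{\left(105 - 51 \right)}}{x{\left(-266 \right)}} = \frac{304 + \left(105 - 51\right)^{2}}{\left(-303\right) \frac{1}{-266}} = \frac{304 + \left(105 - 51\right)^{2}}{\left(-303\right) \left(- \frac{1}{266}\right)} = \frac{304 + 54^{2}}{\frac{303}{266}} = \left(304 + 2916\right) \frac{266}{303} = 3220 \cdot \frac{266}{303} = \frac{856520}{303}$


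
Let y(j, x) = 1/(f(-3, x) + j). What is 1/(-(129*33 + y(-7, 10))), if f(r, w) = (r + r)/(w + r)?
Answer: -55/234128 ≈ -0.00023491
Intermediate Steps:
f(r, w) = 2*r/(r + w) (f(r, w) = (2*r)/(r + w) = 2*r/(r + w))
y(j, x) = 1/(j - 6/(-3 + x)) (y(j, x) = 1/(2*(-3)/(-3 + x) + j) = 1/(-6/(-3 + x) + j) = 1/(j - 6/(-3 + x)))
1/(-(129*33 + y(-7, 10))) = 1/(-(129*33 + (-3 + 10)/(-6 - 7*(-3 + 10)))) = 1/(-(4257 + 7/(-6 - 7*7))) = 1/(-(4257 + 7/(-6 - 49))) = 1/(-(4257 + 7/(-55))) = 1/(-(4257 - 1/55*7)) = 1/(-(4257 - 7/55)) = 1/(-1*234128/55) = 1/(-234128/55) = -55/234128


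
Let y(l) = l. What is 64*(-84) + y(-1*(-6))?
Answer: -5370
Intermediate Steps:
64*(-84) + y(-1*(-6)) = 64*(-84) - 1*(-6) = -5376 + 6 = -5370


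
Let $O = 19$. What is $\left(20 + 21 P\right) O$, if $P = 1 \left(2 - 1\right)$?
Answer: $779$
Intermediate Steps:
$P = 1$ ($P = 1 \cdot 1 = 1$)
$\left(20 + 21 P\right) O = \left(20 + 21 \cdot 1\right) 19 = \left(20 + 21\right) 19 = 41 \cdot 19 = 779$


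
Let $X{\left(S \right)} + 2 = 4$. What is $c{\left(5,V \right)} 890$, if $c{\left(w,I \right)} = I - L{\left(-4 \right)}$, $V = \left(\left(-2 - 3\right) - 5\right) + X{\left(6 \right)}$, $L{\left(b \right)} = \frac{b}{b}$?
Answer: $-8010$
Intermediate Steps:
$X{\left(S \right)} = 2$ ($X{\left(S \right)} = -2 + 4 = 2$)
$L{\left(b \right)} = 1$
$V = -8$ ($V = \left(\left(-2 - 3\right) - 5\right) + 2 = \left(-5 - 5\right) + 2 = -10 + 2 = -8$)
$c{\left(w,I \right)} = -1 + I$ ($c{\left(w,I \right)} = I - 1 = -1 + I$)
$c{\left(5,V \right)} 890 = \left(-1 - 8\right) 890 = \left(-9\right) 890 = -8010$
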